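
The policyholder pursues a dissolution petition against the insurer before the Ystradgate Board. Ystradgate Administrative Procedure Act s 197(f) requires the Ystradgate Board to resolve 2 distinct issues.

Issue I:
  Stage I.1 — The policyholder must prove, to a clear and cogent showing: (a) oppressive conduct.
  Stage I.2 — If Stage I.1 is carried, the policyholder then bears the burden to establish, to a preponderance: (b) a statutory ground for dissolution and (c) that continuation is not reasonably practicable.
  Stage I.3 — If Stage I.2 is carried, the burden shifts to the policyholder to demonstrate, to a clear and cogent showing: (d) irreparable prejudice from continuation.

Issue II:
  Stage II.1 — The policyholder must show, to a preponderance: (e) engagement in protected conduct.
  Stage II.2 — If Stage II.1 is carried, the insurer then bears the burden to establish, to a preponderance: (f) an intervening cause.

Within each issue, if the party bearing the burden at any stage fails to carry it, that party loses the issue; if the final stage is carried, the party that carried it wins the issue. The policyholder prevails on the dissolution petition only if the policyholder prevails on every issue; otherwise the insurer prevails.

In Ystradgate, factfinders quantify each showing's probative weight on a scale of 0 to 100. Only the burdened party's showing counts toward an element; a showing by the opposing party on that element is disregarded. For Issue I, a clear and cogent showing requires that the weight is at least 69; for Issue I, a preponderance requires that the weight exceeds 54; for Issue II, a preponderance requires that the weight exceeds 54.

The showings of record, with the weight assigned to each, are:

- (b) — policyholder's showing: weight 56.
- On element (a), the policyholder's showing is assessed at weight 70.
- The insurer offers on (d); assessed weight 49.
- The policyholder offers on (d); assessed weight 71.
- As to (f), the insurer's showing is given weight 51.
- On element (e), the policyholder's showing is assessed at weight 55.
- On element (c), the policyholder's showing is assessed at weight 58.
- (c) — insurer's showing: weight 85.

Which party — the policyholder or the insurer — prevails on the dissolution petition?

— Issue I —
At Stage I.1 the policyholder must meet a clear and cogent showing (weight is at least 69): on (a) the weight is 70, which does reach 69, so (a) meets the standard.
  Stage I.1 is satisfied; the policyholder continues to bear the burden.
At Stage I.2 the policyholder must meet a preponderance (weight exceeds 54): on (b) the weight is 56, > 54, so (b) meets the standard; on (c) the weight is 58 (the insurer's 85 is given no effect), > 54, so (c) meets the standard.
  Stage I.2 is satisfied; the policyholder continues to bear the burden.
At Stage I.3 the policyholder must meet a clear and cogent showing (weight is at least 69): on (d) the weight is 71 (the insurer's 49 is given no effect), which does reach 69, so (d) meets the standard.
  The policyholder carries the last stage.
Every stage carried; the policyholder prevails on this issue.
— Issue II —
Stage II.1 — burden on policyholder; standard: a preponderance (weight exceeds 54).
    (e): 55 > 54 [met]
  Stage II.1 carried; the burden shifts to the insurer.
Stage II.2 — burden on insurer; standard: a preponderance (weight exceeds 54).
    (f): 51 ≤ 54 [not met]
  Stage II.2 not carried; the insurer fails its burden.
So the policyholder prevails on this issue.
Per-issue: Issue I → policyholder; Issue II → policyholder. The policyholder must prevail on every issue; overall, the policyholder prevails.

policyholder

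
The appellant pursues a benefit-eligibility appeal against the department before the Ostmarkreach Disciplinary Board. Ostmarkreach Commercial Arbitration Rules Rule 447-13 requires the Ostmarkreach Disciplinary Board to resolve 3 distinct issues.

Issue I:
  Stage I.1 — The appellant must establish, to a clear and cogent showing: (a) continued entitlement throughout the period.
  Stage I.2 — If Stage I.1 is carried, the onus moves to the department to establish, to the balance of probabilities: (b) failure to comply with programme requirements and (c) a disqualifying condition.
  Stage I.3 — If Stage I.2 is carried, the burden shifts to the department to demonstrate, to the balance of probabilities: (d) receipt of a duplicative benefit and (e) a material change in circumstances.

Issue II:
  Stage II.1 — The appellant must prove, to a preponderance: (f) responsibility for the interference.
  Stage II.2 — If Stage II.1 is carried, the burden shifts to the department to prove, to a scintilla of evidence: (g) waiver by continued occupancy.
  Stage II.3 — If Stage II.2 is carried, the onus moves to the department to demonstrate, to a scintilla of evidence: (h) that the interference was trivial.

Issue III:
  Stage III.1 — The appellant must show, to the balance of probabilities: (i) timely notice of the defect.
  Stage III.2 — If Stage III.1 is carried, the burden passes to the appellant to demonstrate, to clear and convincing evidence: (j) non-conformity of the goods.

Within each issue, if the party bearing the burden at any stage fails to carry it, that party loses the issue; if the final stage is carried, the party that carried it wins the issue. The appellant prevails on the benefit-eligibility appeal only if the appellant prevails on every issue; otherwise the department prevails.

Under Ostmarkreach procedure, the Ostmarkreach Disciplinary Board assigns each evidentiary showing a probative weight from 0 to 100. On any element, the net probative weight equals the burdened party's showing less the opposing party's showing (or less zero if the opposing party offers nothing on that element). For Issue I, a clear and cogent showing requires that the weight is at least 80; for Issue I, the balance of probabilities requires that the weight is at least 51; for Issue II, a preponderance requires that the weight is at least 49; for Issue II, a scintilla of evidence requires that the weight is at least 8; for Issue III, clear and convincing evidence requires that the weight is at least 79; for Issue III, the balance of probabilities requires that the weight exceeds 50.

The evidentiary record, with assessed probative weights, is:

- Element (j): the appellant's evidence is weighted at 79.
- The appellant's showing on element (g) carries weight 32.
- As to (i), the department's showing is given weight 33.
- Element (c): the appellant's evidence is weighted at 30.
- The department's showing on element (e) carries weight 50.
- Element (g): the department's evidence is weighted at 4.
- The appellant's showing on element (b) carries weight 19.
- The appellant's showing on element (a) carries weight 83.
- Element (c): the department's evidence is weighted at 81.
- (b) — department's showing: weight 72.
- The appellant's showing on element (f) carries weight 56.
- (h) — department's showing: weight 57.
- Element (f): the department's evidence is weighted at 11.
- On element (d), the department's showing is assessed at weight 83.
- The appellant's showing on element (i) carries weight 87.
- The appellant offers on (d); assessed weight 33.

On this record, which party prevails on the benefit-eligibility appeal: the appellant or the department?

department

— Issue I —
At Stage I.1 the appellant must meet a clear and cogent showing (weight is at least 80): on (a) the weight is 83, which does reach 80, so (a) meets the standard.
  Stage I.1 carried; the burden shifts to the department.
At Stage I.2 the department must meet the balance of probabilities (weight is at least 51): on (b) the weight is 72 less the opposing 19 gives net 53, which does reach 51, so (b) meets the standard; on (c) the weight is 81 less the opposing 30 gives net 51, which does reach 51, so (c) meets the standard.
  Stage I.2 carried; the burden remains with the department.
At Stage I.3 the department must meet the balance of probabilities (weight is at least 51): on (d) the weight is 83 less the opposing 33 gives net 50, which does not reach 51, so (d) does not meet the standard; on (e) the weight is 50, < 51, so (e) does not meet the standard.
  Stage I.3 not carried; the department fails its burden.
The appellant prevails on this issue.
— Issue II —
Stage II.1 (appellant, a preponderance, weight is at least 49): (f) net 56−11=45 < 49 — fails.
  The appellant does not carry Stage II.1.
The analysis ends at Stage II.1; the department prevails on this issue.
— Issue III —
Stage III.1 (appellant, the balance of probabilities, weight exceeds 50): (i) net 87−33=54 > 50 — meets.
  Stage III.1 is satisfied; the appellant continues to bear the burden.
Stage III.2 (appellant, clear and convincing evidence, weight is at least 79): (j) 79 ≥ 79 — meets.
  Stage III.2 carried; the final stage is satisfied.
All stages carried — the appellant prevails on this issue.
Per-issue: Issue I → appellant; Issue II → department; Issue III → appellant. The appellant must prevail on every issue; overall, the department prevails.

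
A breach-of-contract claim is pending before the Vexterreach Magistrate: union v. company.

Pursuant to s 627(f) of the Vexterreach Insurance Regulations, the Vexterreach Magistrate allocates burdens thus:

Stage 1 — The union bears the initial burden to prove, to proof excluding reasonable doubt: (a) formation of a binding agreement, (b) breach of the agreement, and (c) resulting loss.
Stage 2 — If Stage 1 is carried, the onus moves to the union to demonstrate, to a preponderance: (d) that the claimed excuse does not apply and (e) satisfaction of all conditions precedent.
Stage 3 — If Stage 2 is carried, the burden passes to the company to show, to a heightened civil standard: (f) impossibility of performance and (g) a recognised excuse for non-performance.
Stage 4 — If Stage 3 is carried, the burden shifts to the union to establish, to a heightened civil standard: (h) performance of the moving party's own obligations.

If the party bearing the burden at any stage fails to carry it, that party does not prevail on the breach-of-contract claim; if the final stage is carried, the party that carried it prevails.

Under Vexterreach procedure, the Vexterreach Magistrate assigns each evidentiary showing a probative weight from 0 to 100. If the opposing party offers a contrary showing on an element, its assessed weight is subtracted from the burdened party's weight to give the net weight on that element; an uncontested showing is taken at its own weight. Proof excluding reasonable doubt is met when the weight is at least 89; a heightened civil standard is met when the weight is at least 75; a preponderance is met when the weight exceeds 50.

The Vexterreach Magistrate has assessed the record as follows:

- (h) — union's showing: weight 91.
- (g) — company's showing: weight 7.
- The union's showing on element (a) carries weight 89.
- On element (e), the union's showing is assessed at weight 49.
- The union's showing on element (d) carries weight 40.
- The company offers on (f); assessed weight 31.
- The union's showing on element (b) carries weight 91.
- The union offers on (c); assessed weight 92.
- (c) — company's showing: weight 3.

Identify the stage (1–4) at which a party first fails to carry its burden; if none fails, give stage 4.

Stage 1 (union, proof excluding reasonable doubt, weight is at least 89): (a) 89 ≥ 89 — meets; (b) 91 ≥ 89 — meets; (c) net 92−3=89 ≥ 89 — meets.
  Stage 1 is satisfied; the union continues to bear the burden.
Stage 2 (union, a preponderance, weight exceeds 50): (d) 40 ≤ 50 — fails; (e) 49 ≤ 50 — fails.
  The union does not carry Stage 2.
The analysis ends at Stage 2; the company prevails.

stage 2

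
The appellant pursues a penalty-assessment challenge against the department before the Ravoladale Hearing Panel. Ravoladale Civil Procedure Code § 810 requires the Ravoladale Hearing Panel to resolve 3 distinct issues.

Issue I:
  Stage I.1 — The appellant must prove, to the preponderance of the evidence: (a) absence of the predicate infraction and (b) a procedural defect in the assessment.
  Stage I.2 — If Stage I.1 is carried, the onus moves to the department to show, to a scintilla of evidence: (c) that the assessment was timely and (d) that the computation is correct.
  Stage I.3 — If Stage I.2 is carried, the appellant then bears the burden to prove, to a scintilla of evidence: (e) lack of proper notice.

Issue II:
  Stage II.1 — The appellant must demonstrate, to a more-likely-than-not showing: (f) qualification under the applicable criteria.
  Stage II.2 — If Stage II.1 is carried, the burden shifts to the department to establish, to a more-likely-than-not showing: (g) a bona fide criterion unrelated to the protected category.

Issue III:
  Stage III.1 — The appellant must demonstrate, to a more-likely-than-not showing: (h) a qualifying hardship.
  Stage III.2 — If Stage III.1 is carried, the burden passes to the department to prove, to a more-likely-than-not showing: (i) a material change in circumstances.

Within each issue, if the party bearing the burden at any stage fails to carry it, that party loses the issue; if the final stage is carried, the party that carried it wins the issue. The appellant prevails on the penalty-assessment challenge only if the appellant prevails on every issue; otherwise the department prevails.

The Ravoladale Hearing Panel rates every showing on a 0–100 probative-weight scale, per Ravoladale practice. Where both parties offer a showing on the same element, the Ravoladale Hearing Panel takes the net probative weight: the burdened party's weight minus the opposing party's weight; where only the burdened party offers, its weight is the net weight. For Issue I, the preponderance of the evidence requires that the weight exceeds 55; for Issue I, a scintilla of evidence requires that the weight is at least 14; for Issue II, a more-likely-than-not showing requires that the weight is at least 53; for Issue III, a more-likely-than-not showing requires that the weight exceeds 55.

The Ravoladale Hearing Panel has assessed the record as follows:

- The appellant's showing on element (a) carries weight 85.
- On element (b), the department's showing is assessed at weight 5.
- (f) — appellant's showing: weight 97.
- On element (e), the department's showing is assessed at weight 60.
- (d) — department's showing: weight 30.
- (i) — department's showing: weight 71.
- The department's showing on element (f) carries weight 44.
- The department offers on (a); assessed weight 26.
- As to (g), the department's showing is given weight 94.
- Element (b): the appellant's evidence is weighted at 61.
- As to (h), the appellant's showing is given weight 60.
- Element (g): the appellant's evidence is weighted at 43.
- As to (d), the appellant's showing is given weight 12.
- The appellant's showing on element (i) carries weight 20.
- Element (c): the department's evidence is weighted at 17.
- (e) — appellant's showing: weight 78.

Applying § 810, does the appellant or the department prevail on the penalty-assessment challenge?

appellant

— Issue I —
Stage I.1 (appellant, the preponderance of the evidence, weight exceeds 55): (a) net 85−26=59 > 55 — meets; (b) net 61−5=56 > 55 — meets.
  Stage I.1 carried; the burden shifts to the department.
Stage I.2 (department, a scintilla of evidence, weight is at least 14): (c) 17 ≥ 14 — meets; (d) net 30−12=18 ≥ 14 — meets.
  Stage I.2 carried; the burden shifts to the appellant.
Stage I.3 (appellant, a scintilla of evidence, weight is at least 14): (e) net 78−60=18 ≥ 14 — meets.
  The appellant carries the last stage.
With every stage satisfied, the appellant prevails on this issue.
— Issue II —
Stage II.1 (appellant, a more-likely-than-not showing, weight is at least 53): (f) net 97−44=53 ≥ 53 — meets.
  Stage II.1 carried; the burden shifts to the department.
Stage II.2 (department, a more-likely-than-not showing, weight is at least 53): (g) net 94−43=51 < 53 — fails.
  Stage II.2 not carried; the department fails its burden.
The analysis ends at Stage II.2; the appellant prevails on this issue.
— Issue III —
At Stage III.1 the appellant must meet a more-likely-than-not showing (weight exceeds 55): on (h) the weight is 60, > 55, so (h) meets the standard.
  The appellant carries Stage III.1; the department now bears the burden.
At Stage III.2 the department must meet a more-likely-than-not showing (weight exceeds 55): on (i) the weight is 71 less the opposing 20 gives net 51, ≤ 55, so (i) does not meet the standard.
  Not every element is met, so the department fails to carry Stage III.2.
The analysis ends at Stage III.2; the appellant prevails on this issue.
Per-issue: Issue I → appellant; Issue II → appellant; Issue III → appellant. The appellant must prevail on every issue; overall, the appellant prevails.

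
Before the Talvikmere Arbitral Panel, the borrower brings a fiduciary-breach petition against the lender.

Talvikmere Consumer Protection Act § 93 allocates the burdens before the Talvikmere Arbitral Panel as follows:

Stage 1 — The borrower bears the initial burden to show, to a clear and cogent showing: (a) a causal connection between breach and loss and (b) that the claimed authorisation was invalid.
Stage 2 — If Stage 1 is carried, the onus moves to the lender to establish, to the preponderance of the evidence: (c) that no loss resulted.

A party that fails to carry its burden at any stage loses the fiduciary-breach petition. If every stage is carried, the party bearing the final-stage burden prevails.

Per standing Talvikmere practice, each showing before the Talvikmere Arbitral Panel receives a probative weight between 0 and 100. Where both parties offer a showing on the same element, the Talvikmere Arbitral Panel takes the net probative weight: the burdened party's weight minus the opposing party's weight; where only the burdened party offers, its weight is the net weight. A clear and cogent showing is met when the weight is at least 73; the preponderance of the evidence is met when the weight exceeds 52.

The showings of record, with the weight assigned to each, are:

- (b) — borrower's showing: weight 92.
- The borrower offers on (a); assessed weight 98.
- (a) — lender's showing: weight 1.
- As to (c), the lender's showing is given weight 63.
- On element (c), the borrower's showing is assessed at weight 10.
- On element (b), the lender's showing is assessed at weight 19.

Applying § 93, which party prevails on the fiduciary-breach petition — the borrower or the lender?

Stage 1 — burden on borrower; standard: a clear and cogent showing (weight is at least 73).
    (a): 98 − 1 = 97 ≥ 73 [met]
    (b): 92 − 19 = 73 ≥ 73 [met]
  All elements met. The burden passes to the lender.
Stage 2 — burden on lender; standard: the preponderance of the evidence (weight exceeds 52).
    (c): 63 − 10 = 53 > 52 [met]
  Stage 2 carried; the final stage is satisfied.
Every stage carried; the lender prevails.

lender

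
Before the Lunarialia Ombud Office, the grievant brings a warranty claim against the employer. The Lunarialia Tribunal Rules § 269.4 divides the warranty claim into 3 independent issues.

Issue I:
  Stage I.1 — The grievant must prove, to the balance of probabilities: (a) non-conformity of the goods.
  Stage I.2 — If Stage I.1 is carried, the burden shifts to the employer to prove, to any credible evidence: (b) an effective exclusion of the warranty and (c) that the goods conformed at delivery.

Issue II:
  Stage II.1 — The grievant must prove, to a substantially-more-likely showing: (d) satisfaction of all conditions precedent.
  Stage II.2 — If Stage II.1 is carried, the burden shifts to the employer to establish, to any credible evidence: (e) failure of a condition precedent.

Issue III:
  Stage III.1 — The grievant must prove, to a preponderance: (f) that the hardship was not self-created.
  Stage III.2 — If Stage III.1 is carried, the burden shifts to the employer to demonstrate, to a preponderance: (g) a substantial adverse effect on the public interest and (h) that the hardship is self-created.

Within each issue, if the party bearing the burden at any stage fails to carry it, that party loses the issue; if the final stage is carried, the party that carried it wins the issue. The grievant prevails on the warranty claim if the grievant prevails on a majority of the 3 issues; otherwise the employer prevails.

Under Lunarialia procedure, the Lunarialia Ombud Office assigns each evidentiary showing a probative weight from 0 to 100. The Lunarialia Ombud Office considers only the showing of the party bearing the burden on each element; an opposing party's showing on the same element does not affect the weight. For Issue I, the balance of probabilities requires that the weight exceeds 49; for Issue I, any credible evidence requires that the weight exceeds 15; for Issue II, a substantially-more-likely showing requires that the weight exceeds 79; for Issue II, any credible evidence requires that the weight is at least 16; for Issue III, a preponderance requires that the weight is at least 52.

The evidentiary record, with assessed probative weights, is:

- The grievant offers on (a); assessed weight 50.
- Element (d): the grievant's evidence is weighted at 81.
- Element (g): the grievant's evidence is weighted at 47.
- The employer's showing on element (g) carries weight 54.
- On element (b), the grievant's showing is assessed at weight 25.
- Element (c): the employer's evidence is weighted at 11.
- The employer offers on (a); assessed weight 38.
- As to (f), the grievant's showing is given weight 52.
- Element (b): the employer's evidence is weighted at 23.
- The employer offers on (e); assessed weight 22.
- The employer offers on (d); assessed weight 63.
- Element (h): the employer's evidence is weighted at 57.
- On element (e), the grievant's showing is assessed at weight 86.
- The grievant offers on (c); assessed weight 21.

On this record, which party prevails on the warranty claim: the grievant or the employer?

— Issue I —
Stage I.1 (grievant, the balance of probabilities, weight exceeds 49): (a) 50 (employer's 38 disregarded) > 49 — meets.
  Stage I.1 is satisfied; the onus moves to the employer.
Stage I.2 (employer, any credible evidence, weight exceeds 15): (b) 23 (grievant's 25 disregarded) > 15 — meets; (c) 11 (grievant's 21 disregarded) ≤ 15 — fails.
  Not every element is met, so the employer fails to carry Stage I.2.
The grievant prevails on this issue.
— Issue II —
Stage II.1 (grievant, a substantially-more-likely showing, weight exceeds 79): (d) 81 (employer's 63 disregarded) > 79 — meets.
  The grievant carries Stage II.1; the employer now bears the burden.
Stage II.2 (employer, any credible evidence, weight is at least 16): (e) 22 (grievant's 86 disregarded) ≥ 16 — meets.
  All elements met at the final stage.
All stages carried — the employer prevails on this issue.
— Issue III —
Stage III.1 — burden on grievant; standard: a preponderance (weight is at least 52).
    (f): 52 ≥ 52 [met]
  All elements met. The burden passes to the employer.
Stage III.2 — burden on employer; standard: a preponderance (weight is at least 52).
    (g): 54 (grievant's 47 disregarded) ≥ 52 [met]
    (h): 57 ≥ 52 [met]
  The employer carries the last stage.
Every stage carried; the employer prevails on this issue.
Per-issue: Issue I → grievant; Issue II → employer; Issue III → employer. The grievant must prevail on a majority of issues; overall, the employer prevails.

employer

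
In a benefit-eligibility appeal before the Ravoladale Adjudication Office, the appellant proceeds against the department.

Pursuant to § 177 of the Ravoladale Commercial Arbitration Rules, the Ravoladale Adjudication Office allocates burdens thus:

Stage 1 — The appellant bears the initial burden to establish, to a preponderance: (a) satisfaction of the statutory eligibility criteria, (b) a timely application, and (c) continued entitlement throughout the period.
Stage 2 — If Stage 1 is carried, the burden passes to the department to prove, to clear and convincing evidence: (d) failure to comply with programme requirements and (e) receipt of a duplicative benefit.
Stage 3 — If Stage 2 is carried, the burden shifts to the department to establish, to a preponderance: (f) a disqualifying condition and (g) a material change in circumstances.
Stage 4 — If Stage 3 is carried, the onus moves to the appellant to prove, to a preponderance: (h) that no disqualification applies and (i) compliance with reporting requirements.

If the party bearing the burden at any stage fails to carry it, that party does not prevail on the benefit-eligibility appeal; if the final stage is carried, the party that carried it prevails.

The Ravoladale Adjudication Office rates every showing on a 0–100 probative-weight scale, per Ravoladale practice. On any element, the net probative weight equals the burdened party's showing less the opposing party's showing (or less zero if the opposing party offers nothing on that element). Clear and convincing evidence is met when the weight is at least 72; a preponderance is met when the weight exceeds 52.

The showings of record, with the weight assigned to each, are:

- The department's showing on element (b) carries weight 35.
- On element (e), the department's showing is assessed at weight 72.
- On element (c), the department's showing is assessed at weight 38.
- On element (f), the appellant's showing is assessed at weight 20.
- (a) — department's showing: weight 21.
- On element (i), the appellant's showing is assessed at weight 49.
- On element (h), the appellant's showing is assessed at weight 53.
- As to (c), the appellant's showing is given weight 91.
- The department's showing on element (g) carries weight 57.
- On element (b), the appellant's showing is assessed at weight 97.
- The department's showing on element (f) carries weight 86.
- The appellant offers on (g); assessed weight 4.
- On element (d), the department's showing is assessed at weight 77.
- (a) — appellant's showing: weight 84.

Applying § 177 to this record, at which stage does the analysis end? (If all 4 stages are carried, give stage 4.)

stage 4

Stage 1 (appellant, a preponderance, weight exceeds 52): (a) net 84−21=63 > 52 — meets; (b) net 97−35=62 > 52 — meets; (c) net 91−38=53 > 52 — meets.
  The appellant carries Stage 1; the department now bears the burden.
Stage 2 (department, clear and convincing evidence, weight is at least 72): (d) 77 ≥ 72 — meets; (e) 72 ≥ 72 — meets.
  Stage 2 is satisfied; the department continues to bear the burden.
Stage 3 (department, a preponderance, weight exceeds 52): (f) net 86−20=66 > 52 — meets; (g) net 57−4=53 > 52 — meets.
  All elements met. The burden passes to the appellant.
Stage 4 (appellant, a preponderance, weight exceeds 52): (h) 53 > 52 — meets; (i) 49 ≤ 52 — fails.
  Not every element is met, so the appellant fails to carry Stage 4.
So the department prevails.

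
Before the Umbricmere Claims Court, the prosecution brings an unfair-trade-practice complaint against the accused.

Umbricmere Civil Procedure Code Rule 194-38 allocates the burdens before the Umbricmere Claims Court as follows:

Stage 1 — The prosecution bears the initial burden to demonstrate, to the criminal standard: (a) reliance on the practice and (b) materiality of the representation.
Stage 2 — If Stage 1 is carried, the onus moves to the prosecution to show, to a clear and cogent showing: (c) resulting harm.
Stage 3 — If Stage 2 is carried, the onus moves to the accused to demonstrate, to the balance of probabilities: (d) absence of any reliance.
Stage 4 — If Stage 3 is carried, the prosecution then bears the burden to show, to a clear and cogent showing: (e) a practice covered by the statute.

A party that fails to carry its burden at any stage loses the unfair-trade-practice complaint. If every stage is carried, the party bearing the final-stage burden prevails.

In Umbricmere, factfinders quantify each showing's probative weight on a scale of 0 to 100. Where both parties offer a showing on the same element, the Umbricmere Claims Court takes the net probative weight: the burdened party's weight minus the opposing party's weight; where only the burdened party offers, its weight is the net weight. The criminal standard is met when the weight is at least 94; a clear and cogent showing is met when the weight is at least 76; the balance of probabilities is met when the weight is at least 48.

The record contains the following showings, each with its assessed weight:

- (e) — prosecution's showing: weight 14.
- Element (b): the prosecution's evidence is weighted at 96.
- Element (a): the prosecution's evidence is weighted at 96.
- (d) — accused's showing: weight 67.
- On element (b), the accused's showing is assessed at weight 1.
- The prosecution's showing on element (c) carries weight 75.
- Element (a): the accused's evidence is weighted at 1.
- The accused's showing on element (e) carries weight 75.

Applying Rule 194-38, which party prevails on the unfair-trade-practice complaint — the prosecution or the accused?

Stage 1 (prosecution, the criminal standard, weight is at least 94): (a) net 96−1=95 ≥ 94 — meets; (b) net 96−1=95 ≥ 94 — meets.
  All elements met. The prosecution retains the burden for Stage 2.
Stage 2 (prosecution, a clear and cogent showing, weight is at least 76): (c) 75 < 76 — fails.
  Not every element is met, so the prosecution fails to carry Stage 2.
So the accused prevails.

accused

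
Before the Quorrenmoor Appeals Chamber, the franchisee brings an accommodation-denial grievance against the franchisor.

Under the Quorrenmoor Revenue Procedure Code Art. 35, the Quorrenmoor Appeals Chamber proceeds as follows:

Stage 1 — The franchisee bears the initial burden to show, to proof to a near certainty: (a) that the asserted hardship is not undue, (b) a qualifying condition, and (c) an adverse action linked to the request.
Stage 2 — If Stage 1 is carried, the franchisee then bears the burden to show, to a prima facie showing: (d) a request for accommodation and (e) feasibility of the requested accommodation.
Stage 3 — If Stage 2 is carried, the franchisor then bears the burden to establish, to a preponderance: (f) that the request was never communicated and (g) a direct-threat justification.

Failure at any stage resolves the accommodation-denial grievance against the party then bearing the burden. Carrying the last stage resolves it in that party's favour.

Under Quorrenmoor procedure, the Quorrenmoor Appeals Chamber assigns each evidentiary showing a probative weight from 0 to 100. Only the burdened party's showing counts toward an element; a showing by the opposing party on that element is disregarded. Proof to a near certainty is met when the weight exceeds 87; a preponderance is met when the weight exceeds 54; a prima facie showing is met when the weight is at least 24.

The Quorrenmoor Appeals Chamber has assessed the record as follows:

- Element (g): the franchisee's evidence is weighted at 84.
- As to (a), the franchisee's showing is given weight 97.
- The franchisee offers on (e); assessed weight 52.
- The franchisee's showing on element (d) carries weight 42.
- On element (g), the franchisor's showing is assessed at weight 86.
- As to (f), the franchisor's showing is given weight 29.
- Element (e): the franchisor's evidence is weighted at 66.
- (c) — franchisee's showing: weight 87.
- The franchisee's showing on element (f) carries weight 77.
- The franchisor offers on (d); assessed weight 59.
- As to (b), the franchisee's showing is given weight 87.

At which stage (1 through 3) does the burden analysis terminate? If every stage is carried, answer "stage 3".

Stage 1 — burden on franchisee; standard: proof to a near certainty (weight exceeds 87).
    (a): 97 > 87 [met]
    (b): 87 ≤ 87 [not met]
    (c): 87 ≤ 87 [not met]
  Stage 1 not carried; the franchisee fails its burden.
So the franchisor prevails.

stage 1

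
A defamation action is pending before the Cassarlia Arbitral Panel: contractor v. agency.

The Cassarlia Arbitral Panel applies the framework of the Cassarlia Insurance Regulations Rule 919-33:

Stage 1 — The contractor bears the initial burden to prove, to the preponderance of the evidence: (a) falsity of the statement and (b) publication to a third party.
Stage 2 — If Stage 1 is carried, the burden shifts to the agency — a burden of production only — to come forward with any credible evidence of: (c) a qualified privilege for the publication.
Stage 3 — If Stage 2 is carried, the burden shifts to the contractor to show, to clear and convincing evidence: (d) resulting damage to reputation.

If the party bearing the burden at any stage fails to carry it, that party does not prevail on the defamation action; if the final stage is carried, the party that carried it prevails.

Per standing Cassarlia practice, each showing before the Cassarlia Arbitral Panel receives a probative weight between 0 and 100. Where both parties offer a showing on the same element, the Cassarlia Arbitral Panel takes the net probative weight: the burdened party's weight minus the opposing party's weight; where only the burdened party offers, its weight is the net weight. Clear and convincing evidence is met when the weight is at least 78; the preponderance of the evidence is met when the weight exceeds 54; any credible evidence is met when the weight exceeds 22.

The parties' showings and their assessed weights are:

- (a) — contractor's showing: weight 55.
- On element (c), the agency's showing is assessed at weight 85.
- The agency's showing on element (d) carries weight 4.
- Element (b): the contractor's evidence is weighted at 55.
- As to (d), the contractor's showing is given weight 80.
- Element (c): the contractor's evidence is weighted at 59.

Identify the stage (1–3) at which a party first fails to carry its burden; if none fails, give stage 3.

At Stage 1 the contractor must meet the preponderance of the evidence (weight exceeds 54): on (a) the weight is 55, which does exceed 54, so (a) meets the standard; on (b) the weight is 55, > 54, so (b) meets the standard.
  The contractor carries Stage 1; the agency now bears the burden.
At Stage 2 the agency must meet any credible evidence (weight exceeds 22): on (c) the weight is 85 less the opposing 59 gives net 26, which does exceed 22, so (c) meets the standard.
  Stage 2 carried; the burden shifts to the contractor.
At Stage 3 the contractor must meet clear and convincing evidence (weight is at least 78): on (d) the weight is 80 less the opposing 4 gives net 76, which does not reach 78, so (d) does not meet the standard.
  Stage 3 not carried; the contractor fails its burden.
So the agency prevails.

stage 3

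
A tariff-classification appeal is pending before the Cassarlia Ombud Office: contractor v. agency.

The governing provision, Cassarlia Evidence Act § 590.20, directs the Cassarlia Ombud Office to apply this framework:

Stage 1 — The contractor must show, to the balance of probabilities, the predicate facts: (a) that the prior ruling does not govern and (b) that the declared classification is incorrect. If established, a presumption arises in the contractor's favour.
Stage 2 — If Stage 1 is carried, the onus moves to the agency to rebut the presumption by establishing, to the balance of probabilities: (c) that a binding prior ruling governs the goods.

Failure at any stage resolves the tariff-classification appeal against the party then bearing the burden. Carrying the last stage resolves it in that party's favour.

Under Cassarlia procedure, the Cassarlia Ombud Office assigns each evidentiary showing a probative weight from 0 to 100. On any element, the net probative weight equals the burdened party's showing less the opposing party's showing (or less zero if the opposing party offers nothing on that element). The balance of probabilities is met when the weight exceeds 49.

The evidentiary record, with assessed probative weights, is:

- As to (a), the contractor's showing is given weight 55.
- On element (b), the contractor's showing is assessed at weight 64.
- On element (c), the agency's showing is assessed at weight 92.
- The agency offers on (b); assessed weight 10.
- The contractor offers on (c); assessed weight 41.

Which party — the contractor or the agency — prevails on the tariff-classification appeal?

Stage 1 — burden on contractor; standard: the balance of probabilities (weight exceeds 49).
    (a): 55 > 49 [met]
    (b): 64 − 10 = 54 > 49 [met]
  The contractor carries Stage 1; the agency now bears the burden.
Stage 2 — burden on agency; standard: the balance of probabilities (weight exceeds 49).
    (c): 92 − 41 = 51 > 49 [met]
  Stage 2 carried; the final stage is satisfied.
Every stage carried; the agency prevails.

agency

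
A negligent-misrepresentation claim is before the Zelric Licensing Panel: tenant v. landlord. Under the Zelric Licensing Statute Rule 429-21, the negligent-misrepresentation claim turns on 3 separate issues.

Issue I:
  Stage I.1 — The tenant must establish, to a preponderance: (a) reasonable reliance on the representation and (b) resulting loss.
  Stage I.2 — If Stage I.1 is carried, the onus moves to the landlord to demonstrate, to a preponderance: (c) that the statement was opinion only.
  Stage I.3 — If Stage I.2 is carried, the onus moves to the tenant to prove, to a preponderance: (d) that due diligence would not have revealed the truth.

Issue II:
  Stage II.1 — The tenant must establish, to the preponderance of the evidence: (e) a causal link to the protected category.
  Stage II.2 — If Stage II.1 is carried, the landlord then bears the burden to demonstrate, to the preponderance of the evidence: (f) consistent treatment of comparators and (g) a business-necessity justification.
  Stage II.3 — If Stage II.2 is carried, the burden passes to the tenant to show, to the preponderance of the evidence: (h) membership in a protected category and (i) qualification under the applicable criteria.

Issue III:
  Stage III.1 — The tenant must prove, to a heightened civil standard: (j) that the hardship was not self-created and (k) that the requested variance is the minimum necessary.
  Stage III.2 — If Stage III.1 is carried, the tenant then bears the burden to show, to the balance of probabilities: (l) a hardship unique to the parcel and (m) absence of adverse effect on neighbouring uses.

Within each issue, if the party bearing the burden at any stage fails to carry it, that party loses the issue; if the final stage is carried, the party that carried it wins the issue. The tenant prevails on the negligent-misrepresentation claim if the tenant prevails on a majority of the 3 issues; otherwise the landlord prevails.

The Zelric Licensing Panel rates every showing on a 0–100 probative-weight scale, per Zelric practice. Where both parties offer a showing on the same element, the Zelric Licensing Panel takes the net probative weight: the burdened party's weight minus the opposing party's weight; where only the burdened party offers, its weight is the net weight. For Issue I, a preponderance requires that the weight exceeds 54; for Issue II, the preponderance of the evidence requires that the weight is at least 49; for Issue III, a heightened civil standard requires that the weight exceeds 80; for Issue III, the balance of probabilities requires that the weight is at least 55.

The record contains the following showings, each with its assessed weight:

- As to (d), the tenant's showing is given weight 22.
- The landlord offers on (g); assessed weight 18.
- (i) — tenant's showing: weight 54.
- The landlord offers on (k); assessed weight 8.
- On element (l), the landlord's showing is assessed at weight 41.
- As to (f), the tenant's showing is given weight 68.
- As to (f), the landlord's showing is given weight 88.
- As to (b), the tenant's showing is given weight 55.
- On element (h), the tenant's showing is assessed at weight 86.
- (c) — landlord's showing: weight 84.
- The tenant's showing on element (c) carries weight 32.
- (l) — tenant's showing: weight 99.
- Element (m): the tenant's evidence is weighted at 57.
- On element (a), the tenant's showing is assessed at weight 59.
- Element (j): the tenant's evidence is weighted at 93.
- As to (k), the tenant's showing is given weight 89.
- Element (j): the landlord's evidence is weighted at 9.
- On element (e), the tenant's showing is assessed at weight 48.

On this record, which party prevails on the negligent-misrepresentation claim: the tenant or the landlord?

— Issue I —
Stage I.1 — burden on tenant; standard: a preponderance (weight exceeds 54).
    (a): 59 > 54 [met]
    (b): 55 > 54 [met]
  Stage I.1 carried; the burden shifts to the landlord.
Stage I.2 — burden on landlord; standard: a preponderance (weight exceeds 54).
    (c): 84 − 32 = 52 ≤ 54 [not met]
  The landlord does not carry Stage I.2.
The analysis ends at Stage I.2; the tenant prevails on this issue.
— Issue II —
Stage II.1 — burden on tenant; standard: the preponderance of the evidence (weight is at least 49).
    (e): 48 < 49 [not met]
  Not every element is met, so the tenant fails to carry Stage II.1.
The landlord prevails on this issue.
— Issue III —
Stage III.1 (tenant, a heightened civil standard, weight exceeds 80): (j) net 93−9=84 > 80 — meets; (k) net 89−8=81 > 80 — meets.
  Stage III.1 is satisfied; the tenant continues to bear the burden.
Stage III.2 (tenant, the balance of probabilities, weight is at least 55): (l) net 99−41=58 ≥ 55 — meets; (m) 57 ≥ 55 — meets.
  All elements met at the final stage.
Every stage carried; the tenant prevails on this issue.
Per-issue: Issue I → tenant; Issue II → landlord; Issue III → tenant. The tenant must prevail on a majority of issues; overall, the tenant prevails.

tenant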